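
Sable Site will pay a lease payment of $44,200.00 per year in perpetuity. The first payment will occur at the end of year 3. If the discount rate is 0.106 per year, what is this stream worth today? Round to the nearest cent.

$340883.63

Value at end of year 2: C / r = $44,200.00 / 0.106 = $416,981.1321
Discount to today: PV = $416,981.1321 / (1 + 0.106)^2 = $416,981.1321 / 1.223236 = $340,883.63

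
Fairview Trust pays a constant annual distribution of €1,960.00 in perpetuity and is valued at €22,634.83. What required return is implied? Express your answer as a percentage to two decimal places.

P = C/r ⇒ r = C/P = €1,960.00/€22,634.83 = 0.086592

8.66%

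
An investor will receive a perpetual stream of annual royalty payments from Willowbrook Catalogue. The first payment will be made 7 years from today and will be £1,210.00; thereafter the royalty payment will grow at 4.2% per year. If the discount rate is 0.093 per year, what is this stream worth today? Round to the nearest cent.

£13915.35

Value at end of year 6: C₁ / (r − g) = £1,210.00 / (0.093 − 0.042) = £23,725.4902
Discount to today: PV = £23,725.4902 / (1 + 0.093)^6 = £23,725.4902 / 1.704987 = £13,915.35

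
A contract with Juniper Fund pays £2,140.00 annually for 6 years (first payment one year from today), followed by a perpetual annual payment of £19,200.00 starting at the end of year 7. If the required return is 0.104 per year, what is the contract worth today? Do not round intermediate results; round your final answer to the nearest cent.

£111177.56

PV of 6-year annuity: £2,140.00 × [1 − (1+0.104)^−6] / 0.104 = 9212.01326
Perpetuity value at year 6: £19,200.00 / 0.104 = 184615.38462
PV of perpetuity: 184615.38462 / (1+0.104)^6 = 101965.54598
Total PV = 9212.01326 + 101965.54598 = 111177.55925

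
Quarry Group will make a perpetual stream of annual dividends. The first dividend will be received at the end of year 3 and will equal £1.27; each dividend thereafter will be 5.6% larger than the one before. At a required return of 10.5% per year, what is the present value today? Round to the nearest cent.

Value at end of year 2: C₁ / (r − g) = £1.27 / (0.105 − 0.056) = £25.9184
Discount to today: PV = £25.9184 / (1 + 0.105)^2 = £25.9184 / 1.221025 = £21.23

£21.23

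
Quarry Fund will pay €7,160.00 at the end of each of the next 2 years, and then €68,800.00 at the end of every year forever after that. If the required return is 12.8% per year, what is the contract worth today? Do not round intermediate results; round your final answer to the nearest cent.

€434410.12

PV of 2-year annuity: €7,160.00 × [1 − (1+0.128)^−2] / 0.128 = 11974.74976
Perpetuity value at year 2: €68,800.00 / 0.128 = 537500.00000
PV of perpetuity: 537500.00000 / (1+0.128)^2 = 422435.36542
Total PV = 11974.74976 + 422435.36542 = 434410.11519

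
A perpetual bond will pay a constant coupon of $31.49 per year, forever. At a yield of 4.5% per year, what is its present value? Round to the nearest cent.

Level perpetuity: PV = C / r = $31.49 / 0.045 = $699.78

$699.78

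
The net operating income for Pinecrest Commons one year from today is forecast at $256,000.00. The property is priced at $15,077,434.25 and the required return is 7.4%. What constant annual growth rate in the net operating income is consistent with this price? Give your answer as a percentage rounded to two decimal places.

5.70%

P = D₁/(r−g) ⇒ g = r − D₁/P = 0.074 − $256,000.00/$15,077,434.25 = 0.057021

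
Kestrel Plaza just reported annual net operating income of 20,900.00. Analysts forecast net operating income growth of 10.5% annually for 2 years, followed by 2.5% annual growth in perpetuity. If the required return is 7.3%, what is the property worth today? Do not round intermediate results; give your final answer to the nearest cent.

D_1 = 23094.50000
D_2 = 25519.42250
Terminal value at year 2: TV = D_2×(1+g_2)/(r−g_2) = 26157.40806/0.048 = 544946.00130
P_0 = D_1/(1+r)^1 + D_2/(1+r)^2 + TV/(1+r)^2
    = 21523.29916 + 22165.18693 + 473319.09585 = 517007.58194

517007.58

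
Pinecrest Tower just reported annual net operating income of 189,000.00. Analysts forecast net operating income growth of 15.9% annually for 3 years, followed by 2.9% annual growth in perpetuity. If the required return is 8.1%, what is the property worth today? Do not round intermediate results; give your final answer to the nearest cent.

5262259.55

D_1 = 219051.00000
D_2 = 253880.10900
D_3 = 294247.04633
Terminal value at year 3: TV = D_3×(1+g_2)/(r−g_2) = 302780.21067/0.052 = 5822696.35913
P_0 = D_1/(1+r)^1 + D_2/(1+r)^2 + D_3/(1+r)^3 + TV/(1+r)^3
    = 202637.37280 + 217258.75585 + 232935.15082 + 4609428.27294 = 5262259.55241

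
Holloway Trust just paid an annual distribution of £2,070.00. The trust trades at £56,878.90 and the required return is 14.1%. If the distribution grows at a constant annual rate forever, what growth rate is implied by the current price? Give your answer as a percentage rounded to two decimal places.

P = D₀(1+g)/(r−g) ⇒ P(r−g) = D₀(1+g) ⇒ g(P+D₀) = P·r − D₀
g = (P·r − D₀)/(P + D₀) = (£56,878.90×0.141 − £2,070.00) / (£56,878.90 + £2,070.00) = 0.100934

10.09%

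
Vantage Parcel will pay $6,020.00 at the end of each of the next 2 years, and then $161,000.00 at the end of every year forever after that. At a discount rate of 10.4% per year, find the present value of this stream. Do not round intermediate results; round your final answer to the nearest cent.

PV of 2-year annuity: $6,020.00 × [1 − (1+0.104)^−2] / 0.104 = 10392.11825
Perpetuity value at year 2: $161,000.00 / 0.104 = 1548076.92308
PV of perpetuity: 1548076.92308 / (1+0.104)^2 = 1270148.17912
Total PV = 10392.11825 + 1270148.17912 = 1280540.29737

$1280540.30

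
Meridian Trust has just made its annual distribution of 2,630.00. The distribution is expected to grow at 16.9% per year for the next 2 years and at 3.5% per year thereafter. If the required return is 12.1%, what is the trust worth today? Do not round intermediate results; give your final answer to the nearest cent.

D_1 = 3074.47000
D_2 = 3594.05543
Terminal value at year 2: TV = D_2×(1+g_2)/(r−g_2) = 3719.84737/0.086 = 43254.03919
P_0 = D_1/(1+r)^1 + D_2/(1+r)^2 + TV/(1+r)^2
    = 2742.61374 + 2860.04947 + 34420.36285 = 40023.02606

40023.03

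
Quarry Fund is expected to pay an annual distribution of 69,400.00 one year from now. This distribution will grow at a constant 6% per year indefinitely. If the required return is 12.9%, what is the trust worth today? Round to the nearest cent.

1005797.10

Growing perpetuity: P = D₁ / (r − g) = 69,400.0000 / (0.129 − 0.06) = 1,005,797.10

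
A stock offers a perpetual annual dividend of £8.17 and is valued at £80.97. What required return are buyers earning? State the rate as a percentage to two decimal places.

P = C/r ⇒ r = C/P = £8.17/£80.97 = 0.100902

10.09%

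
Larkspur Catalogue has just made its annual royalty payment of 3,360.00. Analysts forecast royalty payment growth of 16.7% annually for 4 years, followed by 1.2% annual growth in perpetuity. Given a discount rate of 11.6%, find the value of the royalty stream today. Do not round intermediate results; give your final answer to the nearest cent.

54141.54

D_1 = 3921.12000
D_2 = 4575.94704
D_3 = 5340.13020
D_4 = 6231.93194
Terminal value at year 4: TV = D_4×(1+g_2)/(r−g_2) = 6306.71512/0.104 = 60641.49155
P_0 = D_1/(1+r)^1 + D_2/(1+r)^2 + D_3/(1+r)^3 + D_4/(1+r)^4 + TV/(1+r)^4
    = 3513.54839 + 3674.11377 + 3842.01682 + 4017.59286 + 39094.26895 = 54141.54078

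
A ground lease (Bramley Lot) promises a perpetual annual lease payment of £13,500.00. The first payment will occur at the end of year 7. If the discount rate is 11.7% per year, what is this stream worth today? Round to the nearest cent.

£59405.80

Value at end of year 6: C / r = £13,500.00 / 0.117 = £115,384.6154
Discount to today: PV = £115,384.6154 / (1 + 0.117)^6 = £115,384.6154 / 1.942312 = £59,405.80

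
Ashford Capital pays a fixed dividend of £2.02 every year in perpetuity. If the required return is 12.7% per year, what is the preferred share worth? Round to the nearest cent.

£15.91

Level perpetuity: PV = C / r = £2.02 / 0.127 = £15.91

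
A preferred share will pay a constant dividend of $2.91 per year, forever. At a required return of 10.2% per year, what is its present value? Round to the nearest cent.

$28.53

Level perpetuity: PV = C / r = $2.91 / 0.102 = $28.53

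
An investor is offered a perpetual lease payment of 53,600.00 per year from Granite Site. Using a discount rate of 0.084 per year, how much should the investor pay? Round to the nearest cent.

Level perpetuity: PV = C / r = 53,600.00 / 0.084 = 638,095.24

638095.24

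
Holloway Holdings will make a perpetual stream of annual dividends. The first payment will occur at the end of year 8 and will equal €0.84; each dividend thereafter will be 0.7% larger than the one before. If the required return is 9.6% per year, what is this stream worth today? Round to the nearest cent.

€4.97

Value at end of year 7: C₁ / (r − g) = €0.84 / (0.096 − 0.007) = €9.4382
Discount to today: PV = €9.4382 / (1 + 0.096)^7 = €9.4382 / 1.899651 = €4.97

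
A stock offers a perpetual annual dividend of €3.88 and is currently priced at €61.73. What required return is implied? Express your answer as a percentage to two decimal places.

P = C/r ⇒ r = C/P = €3.88/€61.73 = 0.062854

6.29%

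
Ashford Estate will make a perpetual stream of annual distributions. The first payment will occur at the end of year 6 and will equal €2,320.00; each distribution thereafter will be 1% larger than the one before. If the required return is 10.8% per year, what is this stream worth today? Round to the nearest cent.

Value at end of year 5: C₁ / (r − g) = €2,320.00 / (0.108 − 0.01) = €23,673.4694
Discount to today: PV = €23,673.4694 / (1 + 0.108)^5 = €23,673.4694 / 1.669932 = €14,176.31

€14176.31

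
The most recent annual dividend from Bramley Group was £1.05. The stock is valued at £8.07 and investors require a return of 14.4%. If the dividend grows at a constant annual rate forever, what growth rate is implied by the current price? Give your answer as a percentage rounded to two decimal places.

P = D₀(1+g)/(r−g) ⇒ P(r−g) = D₀(1+g) ⇒ g(P+D₀) = P·r − D₀
g = (P·r − D₀)/(P + D₀) = (£8.07×0.144 − £1.05) / (£8.07 + £1.05) = 0.012289

1.23%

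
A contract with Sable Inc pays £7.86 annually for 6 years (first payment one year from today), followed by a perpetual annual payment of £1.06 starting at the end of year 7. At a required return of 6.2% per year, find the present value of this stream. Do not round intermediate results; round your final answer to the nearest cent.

£50.33

PV of 6-year annuity: £7.86 × [1 − (1+0.062)^−6] / 0.062 = 38.40849
Perpetuity value at year 6: £1.06 / 0.062 = 17.09677
PV of perpetuity: 17.09677 / (1+0.062)^6 = 11.91700
Total PV = 38.40849 + 11.91700 = 50.32549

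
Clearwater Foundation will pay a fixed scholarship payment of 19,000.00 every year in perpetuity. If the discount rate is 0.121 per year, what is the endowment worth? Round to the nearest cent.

157024.79

Level perpetuity: PV = C / r = 19,000.00 / 0.121 = 157,024.79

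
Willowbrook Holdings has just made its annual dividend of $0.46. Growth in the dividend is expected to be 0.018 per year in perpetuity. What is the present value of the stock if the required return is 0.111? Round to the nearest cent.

$5.04

D₁ = D₀ × (1 + g) = $0.46 × 1.018 = $0.4683
Growing perpetuity: P = D₁ / (r − g) = $0.4683 / (0.111 − 0.018) = $5.04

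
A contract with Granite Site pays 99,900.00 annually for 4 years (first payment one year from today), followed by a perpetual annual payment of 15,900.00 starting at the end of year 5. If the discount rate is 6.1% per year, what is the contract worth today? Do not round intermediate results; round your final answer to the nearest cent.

551059.34

PV of 4-year annuity: 99,900.00 × [1 − (1+0.061)^−4] / 0.061 = 345372.86032
Perpetuity value at year 4: 15,900.00 / 0.061 = 260655.73770
PV of perpetuity: 260655.73770 / (1+0.061)^4 = 205686.48366
Total PV = 345372.86032 + 205686.48366 = 551059.34398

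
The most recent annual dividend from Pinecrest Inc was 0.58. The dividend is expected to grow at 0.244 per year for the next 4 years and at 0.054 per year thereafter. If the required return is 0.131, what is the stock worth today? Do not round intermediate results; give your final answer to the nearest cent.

D_1 = 0.72152
D_2 = 0.89757
D_3 = 1.11658
D_4 = 1.38902
Terminal value at year 4: TV = D_4×(1+g_2)/(r−g_2) = 1.46403/0.077 = 19.01338
P_0 = D_1/(1+r)^1 + D_2/(1+r)^2 + D_3/(1+r)^3 + D_4/(1+r)^4 + TV/(1+r)^4
    = 0.63795 + 0.70169 + 0.77179 + 0.84891 + 11.62008 = 14.58041

14.58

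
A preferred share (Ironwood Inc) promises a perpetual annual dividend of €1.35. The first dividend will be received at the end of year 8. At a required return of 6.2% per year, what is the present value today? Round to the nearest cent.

Value at end of year 7: C / r = €1.35 / 0.062 = €21.7742
Discount to today: PV = €21.7742 / (1 + 0.062)^7 = €21.7742 / 1.523602 = €14.29

€14.29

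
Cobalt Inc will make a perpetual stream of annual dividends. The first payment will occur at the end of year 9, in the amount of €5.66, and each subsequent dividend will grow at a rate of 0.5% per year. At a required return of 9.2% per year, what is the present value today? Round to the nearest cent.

Value at end of year 8: C₁ / (r − g) = €5.66 / (0.092 − 0.005) = €65.0575
Discount to today: PV = €65.0575 / (1 + 0.092)^8 = €65.0575 / 2.022000 = €32.17

€32.17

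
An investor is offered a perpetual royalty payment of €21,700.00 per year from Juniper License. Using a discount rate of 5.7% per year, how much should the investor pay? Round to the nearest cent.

€380701.75

Level perpetuity: PV = C / r = €21,700.00 / 0.057 = €380,701.75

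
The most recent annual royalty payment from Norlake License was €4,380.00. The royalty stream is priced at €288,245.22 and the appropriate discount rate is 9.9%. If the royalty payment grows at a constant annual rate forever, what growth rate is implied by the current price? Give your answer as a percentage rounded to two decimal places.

8.26%

P = D₀(1+g)/(r−g) ⇒ P(r−g) = D₀(1+g) ⇒ g(P+D₀) = P·r − D₀
g = (P·r − D₀)/(P + D₀) = (€288,245.22×0.099 − €4,380.00) / (€288,245.22 + €4,380.00) = 0.082550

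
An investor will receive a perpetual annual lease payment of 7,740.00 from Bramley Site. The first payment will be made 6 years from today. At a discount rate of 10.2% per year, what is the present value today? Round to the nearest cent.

Value at end of year 5: C / r = 7,740.00 / 0.102 = 75,882.3529
Discount to today: PV = 75,882.3529 / (1 + 0.102)^5 = 75,882.3529 / 1.625204 = 46,690.96

46690.96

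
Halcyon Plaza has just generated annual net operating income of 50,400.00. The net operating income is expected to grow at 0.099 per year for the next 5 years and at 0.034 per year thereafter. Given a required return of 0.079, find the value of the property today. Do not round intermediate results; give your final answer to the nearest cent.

D_1 = 55389.60000
D_2 = 60873.17040
D_3 = 66899.61427
D_4 = 73522.67608
D_5 = 80801.42101
Terminal value at year 5: TV = D_5×(1+g_2)/(r−g_2) = 83548.66933/0.045 = 1856637.09620
P_0 = D_1/(1+r)^1 + D_2/(1+r)^2 + D_3/(1+r)^3 + D_4/(1+r)^4 + D_5/(1+r)^5 + TV/(1+r)^5
    = 51334.19833 + 52285.71267 + 53254.86397 + 54241.97915 + 55247.39118 + 1269462.27731 = 1535826.42260

1535826.42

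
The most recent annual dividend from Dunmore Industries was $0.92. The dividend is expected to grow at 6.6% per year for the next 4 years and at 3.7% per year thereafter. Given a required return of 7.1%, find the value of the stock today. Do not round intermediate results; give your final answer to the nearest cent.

D_1 = 0.98072
D_2 = 1.04545
D_3 = 1.11445
D_4 = 1.18800
Terminal value at year 4: TV = D_4×(1+g_2)/(r−g_2) = 1.23196/0.034 = 36.23402
P_0 = D_1/(1+r)^1 + D_2/(1+r)^2 + D_3/(1+r)^3 + D_4/(1+r)^4 + TV/(1+r)^4
    = 0.91570 + 0.91143 + 0.90717 + 0.90294 + 27.53966 = 31.17691

$31.18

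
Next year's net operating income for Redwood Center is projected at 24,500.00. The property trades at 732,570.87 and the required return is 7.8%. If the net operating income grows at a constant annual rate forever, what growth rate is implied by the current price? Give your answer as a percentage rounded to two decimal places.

4.46%

P = D₁/(r−g) ⇒ g = r − D₁/P = 0.078 − 24,500.00/732,570.87 = 0.044556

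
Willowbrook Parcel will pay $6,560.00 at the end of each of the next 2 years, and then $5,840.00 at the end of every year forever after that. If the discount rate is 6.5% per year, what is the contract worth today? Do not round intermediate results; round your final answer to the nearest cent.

PV of 2-year annuity: $6,560.00 × [1 − (1+0.065)^−2] / 0.065 = 11943.30931
Perpetuity value at year 2: $5,840.00 / 0.065 = 89846.15385
PV of perpetuity: 89846.15385 / (1+0.065)^2 = 79213.69556
Total PV = 11943.30931 + 79213.69556 = 91157.00487

$91157.00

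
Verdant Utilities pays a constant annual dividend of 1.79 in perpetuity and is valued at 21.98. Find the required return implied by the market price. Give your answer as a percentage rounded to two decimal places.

8.14%

P = C/r ⇒ r = C/P = 1.79/21.98 = 0.081438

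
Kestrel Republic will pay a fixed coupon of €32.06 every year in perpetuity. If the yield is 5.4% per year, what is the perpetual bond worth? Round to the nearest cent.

Level perpetuity: PV = C / r = €32.06 / 0.054 = €593.70

€593.70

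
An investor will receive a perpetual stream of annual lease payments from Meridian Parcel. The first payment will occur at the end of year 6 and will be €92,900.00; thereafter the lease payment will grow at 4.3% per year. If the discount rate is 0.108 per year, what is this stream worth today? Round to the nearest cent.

Value at end of year 5: C₁ / (r − g) = €92,900.00 / (0.108 − 0.043) = €1,429,230.7692
Discount to today: PV = €1,429,230.7692 / (1 + 0.108)^5 = €1,429,230.7692 / 1.669932 = €855,861.63

€855861.63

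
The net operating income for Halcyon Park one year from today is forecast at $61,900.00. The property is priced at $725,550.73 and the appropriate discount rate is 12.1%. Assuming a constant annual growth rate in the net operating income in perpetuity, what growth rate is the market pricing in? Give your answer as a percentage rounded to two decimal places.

3.57%

P = D₁/(r−g) ⇒ g = r − D₁/P = 0.121 − $61,900.00/$725,550.73 = 0.035685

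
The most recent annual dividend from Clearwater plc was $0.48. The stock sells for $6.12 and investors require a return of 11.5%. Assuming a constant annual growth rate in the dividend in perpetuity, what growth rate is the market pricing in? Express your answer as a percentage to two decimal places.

P = D₀(1+g)/(r−g) ⇒ P(r−g) = D₀(1+g) ⇒ g(P+D₀) = P·r − D₀
g = (P·r − D₀)/(P + D₀) = ($6.12×0.115 − $0.48) / ($6.12 + $0.48) = 0.033909

3.39%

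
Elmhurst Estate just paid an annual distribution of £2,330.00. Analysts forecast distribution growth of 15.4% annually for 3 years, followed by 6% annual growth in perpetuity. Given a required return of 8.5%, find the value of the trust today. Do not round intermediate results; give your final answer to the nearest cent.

£126781.25

D_1 = 2688.82000
D_2 = 3102.89828
D_3 = 3580.74462
Terminal value at year 3: TV = D_3×(1+g_2)/(r−g_2) = 3795.58929/0.025 = 151823.57168
P_0 = D_1/(1+r)^1 + D_2/(1+r)^2 + D_3/(1+r)^3 + TV/(1+r)^3
    = 2478.17512 + 2635.77335 + 2803.39396 + 118863.90380 = 126781.24622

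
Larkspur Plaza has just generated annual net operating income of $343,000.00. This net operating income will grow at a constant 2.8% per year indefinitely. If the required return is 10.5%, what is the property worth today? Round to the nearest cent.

D₁ = D₀ × (1 + g) = $343,000.00 × 1.028 = $352,604.0000
Growing perpetuity: P = D₁ / (r − g) = $352,604.0000 / (0.105 − 0.028) = $4,579,272.73

$4579272.73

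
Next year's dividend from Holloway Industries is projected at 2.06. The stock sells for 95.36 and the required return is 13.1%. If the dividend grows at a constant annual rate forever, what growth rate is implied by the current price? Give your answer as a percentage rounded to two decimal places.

P = D₁/(r−g) ⇒ g = r − D₁/P = 0.131 − 2.06/95.36 = 0.109398

10.94%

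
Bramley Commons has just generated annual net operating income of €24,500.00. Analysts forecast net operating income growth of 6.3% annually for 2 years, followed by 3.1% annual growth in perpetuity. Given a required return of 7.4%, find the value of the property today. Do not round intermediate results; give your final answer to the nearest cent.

€623708.61

D_1 = 26043.50000
D_2 = 27684.24050
Terminal value at year 2: TV = D_2×(1+g_2)/(r−g_2) = 28542.45196/0.043 = 663777.95245
P_0 = D_1/(1+r)^1 + D_2/(1+r)^2 + TV/(1+r)^2
    = 24249.06890 + 24000.70786 + 575458.83265 = 623708.60941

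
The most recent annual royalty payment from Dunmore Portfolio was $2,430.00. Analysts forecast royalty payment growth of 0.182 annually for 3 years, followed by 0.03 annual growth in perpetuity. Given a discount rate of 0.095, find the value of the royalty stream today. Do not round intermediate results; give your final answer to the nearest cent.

D_1 = 2872.26000
D_2 = 3395.01132
D_3 = 4012.90338
Terminal value at year 3: TV = D_3×(1+g_2)/(r−g_2) = 4133.29048/0.065 = 63589.08433
P_0 = D_1/(1+r)^1 + D_2/(1+r)^2 + D_3/(1+r)^3 + TV/(1+r)^3
    = 2623.06849 + 2831.47667 + 3056.44331 + 48432.87099 = 56943.85947

$56943.86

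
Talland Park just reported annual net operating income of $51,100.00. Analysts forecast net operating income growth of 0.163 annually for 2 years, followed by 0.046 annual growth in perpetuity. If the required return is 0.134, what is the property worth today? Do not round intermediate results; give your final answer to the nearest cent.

D_1 = 59429.30000
D_2 = 69116.27590
Terminal value at year 2: TV = D_2×(1+g_2)/(r−g_2) = 72295.62459/0.088 = 821541.18854
P_0 = D_1/(1+r)^1 + D_2/(1+r)^2 + TV/(1+r)^2
    = 52406.79012 + 53746.99904 + 638856.37498 = 745010.16414

$745010.16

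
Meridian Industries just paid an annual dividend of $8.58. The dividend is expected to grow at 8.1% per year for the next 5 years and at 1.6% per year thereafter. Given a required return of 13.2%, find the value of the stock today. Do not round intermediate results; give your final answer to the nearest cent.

D_1 = 9.27498
D_2 = 10.02625
D_3 = 10.83838
D_4 = 11.71629
D_5 = 12.66531
Terminal value at year 5: TV = D_5×(1+g_2)/(r−g_2) = 12.86795/0.116 = 110.93063
P_0 = D_1/(1+r)^1 + D_2/(1+r)^2 + D_3/(1+r)^3 + D_4/(1+r)^4 + D_5/(1+r)^5 + TV/(1+r)^5
    = 8.19345 + 7.82431 + 7.47180 + 7.13517 + 6.81371 + 59.67870 = 97.11713

$97.12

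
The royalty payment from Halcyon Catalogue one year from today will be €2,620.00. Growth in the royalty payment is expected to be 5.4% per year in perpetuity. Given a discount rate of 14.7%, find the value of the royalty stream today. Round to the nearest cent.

€28172.04

Growing perpetuity: P = D₁ / (r − g) = €2,620.0000 / (0.147 − 0.054) = €28,172.04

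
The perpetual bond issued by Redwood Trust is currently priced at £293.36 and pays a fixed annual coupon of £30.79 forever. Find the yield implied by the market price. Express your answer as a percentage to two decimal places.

10.50%

P = C/r ⇒ r = C/P = £30.79/£293.36 = 0.104956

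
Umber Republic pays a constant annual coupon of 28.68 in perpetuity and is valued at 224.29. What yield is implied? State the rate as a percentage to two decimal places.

12.79%

P = C/r ⇒ r = C/P = 28.68/224.29 = 0.127870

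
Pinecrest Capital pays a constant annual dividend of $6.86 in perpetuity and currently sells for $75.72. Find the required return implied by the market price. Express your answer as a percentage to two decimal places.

9.06%

P = C/r ⇒ r = C/P = $6.86/$75.72 = 0.090597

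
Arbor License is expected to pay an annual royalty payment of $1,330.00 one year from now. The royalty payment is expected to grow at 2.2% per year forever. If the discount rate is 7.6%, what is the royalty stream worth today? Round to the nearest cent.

$24629.63

Growing perpetuity: P = D₁ / (r − g) = $1,330.0000 / (0.076 − 0.022) = $24,629.63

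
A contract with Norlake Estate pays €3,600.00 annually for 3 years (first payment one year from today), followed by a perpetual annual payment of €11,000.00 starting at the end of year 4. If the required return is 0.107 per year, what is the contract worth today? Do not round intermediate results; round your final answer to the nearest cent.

€84625.48

PV of 3-year annuity: €3,600.00 × [1 − (1+0.107)^−3] / 0.107 = 8843.47902
Perpetuity value at year 3: €11,000.00 / 0.107 = 102803.73832
PV of perpetuity: 102803.73832 / (1+0.107)^3 = 75781.99687
Total PV = 8843.47902 + 75781.99687 = 84625.47589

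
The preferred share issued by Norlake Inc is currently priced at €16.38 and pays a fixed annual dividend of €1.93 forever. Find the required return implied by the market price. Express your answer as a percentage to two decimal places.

P = C/r ⇒ r = C/P = €1.93/€16.38 = 0.117827

11.78%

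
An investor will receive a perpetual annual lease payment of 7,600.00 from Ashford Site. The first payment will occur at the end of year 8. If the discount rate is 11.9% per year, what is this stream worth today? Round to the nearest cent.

Value at end of year 7: C / r = 7,600.00 / 0.119 = 63,865.5462
Discount to today: PV = 63,865.5462 / (1 + 0.119)^7 = 63,865.5462 / 2.196902 = 29,070.74

29070.74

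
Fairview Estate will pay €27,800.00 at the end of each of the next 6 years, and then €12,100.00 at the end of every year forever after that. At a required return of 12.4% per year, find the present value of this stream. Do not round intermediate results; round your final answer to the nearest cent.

PV of 6-year annuity: €27,800.00 × [1 − (1+0.124)^−6] / 0.124 = 113013.91353
Perpetuity value at year 6: €12,100.00 / 0.124 = 97580.64516
PV of perpetuity: 97580.64516 / (1+0.124)^6 = 48391.13603
Total PV = 113013.91353 + 48391.13603 = 161405.04957

€161405.05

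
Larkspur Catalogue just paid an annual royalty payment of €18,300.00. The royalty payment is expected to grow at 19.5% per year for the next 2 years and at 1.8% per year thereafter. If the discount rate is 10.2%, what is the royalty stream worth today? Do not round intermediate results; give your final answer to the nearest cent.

D_1 = 21868.50000
D_2 = 26132.85750
Terminal value at year 2: TV = D_2×(1+g_2)/(r−g_2) = 26603.24893/0.084 = 316705.34446
P_0 = D_1/(1+r)^1 + D_2/(1+r)^2 + TV/(1+r)^2
    = 19844.37387 + 21519.08055 + 260790.76194 = 302154.21636

€302154.22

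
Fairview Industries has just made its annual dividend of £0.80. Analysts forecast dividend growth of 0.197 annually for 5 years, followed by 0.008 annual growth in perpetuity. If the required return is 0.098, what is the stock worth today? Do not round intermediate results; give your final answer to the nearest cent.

D_1 = 0.95760
D_2 = 1.14625
D_3 = 1.37206
D_4 = 1.64235
D_5 = 1.96590
Terminal value at year 5: TV = D_5×(1+g_2)/(r−g_2) = 1.98162/0.09 = 22.01805
P_0 = D_1/(1+r)^1 + D_2/(1+r)^2 + D_3/(1+r)^3 + D_4/(1+r)^4 + D_5/(1+r)^5 + TV/(1+r)^5
    = 0.87213 + 0.95077 + 1.03649 + 1.12994 + 1.23183 + 13.79644 = 19.01760

£19.02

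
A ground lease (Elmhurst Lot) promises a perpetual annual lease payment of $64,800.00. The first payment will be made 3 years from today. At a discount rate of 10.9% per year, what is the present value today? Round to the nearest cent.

Value at end of year 2: C / r = $64,800.00 / 0.109 = $594,495.4128
Discount to today: PV = $594,495.4128 / (1 + 0.109)^2 = $594,495.4128 / 1.229881 = $483,376.37

$483376.37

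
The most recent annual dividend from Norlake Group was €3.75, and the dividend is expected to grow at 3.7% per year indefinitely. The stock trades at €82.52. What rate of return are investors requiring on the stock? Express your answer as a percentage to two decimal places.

8.41%

D₁ = €3.75 × 1.037 = €3.8888
P = D₁/(r − g) ⇒ r = D₁/P + g = €3.8888/€82.52 + 0.037 = 0.047125 + 0.037 = 0.084125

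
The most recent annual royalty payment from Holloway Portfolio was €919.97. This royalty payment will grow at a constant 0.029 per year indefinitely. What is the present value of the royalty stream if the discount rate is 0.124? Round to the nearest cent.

D₁ = D₀ × (1 + g) = €919.97 × 1.029 = €946.6491
Growing perpetuity: P = D₁ / (r − g) = €946.6491 / (0.124 − 0.029) = €9,964.73

€9964.73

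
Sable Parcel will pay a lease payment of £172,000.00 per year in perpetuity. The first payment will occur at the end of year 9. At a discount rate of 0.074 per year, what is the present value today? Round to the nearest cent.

Value at end of year 8: C / r = £172,000.00 / 0.074 = £2,324,324.3243
Discount to today: PV = £2,324,324.3243 / (1 + 0.074)^8 = £2,324,324.3243 / 1.770249 = £1,312,993.20

£1312993.20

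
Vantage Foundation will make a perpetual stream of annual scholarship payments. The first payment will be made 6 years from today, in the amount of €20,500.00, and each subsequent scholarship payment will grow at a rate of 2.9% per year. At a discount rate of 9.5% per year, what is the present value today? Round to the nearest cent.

€197305.56

Value at end of year 5: C₁ / (r − g) = €20,500.00 / (0.095 − 0.029) = €310,606.0606
Discount to today: PV = €310,606.0606 / (1 + 0.095)^5 = €310,606.0606 / 1.574239 = €197,305.56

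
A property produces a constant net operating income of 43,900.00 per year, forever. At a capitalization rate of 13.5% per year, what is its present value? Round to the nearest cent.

Level perpetuity: PV = C / r = 43,900.00 / 0.135 = 325,185.19

325185.19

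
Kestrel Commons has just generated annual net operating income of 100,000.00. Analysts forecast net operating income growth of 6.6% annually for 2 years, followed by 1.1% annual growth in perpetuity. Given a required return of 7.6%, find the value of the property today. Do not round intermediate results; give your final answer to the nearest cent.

D_1 = 106600.00000
D_2 = 113635.60000
Terminal value at year 2: TV = D_2×(1+g_2)/(r−g_2) = 114885.59160/0.065 = 1767470.64000
P_0 = D_1/(1+r)^1 + D_2/(1+r)^2 + TV/(1+r)^2
    = 99070.63197 + 98149.90119 + 1526608.46312 = 1723828.99628

1723829.00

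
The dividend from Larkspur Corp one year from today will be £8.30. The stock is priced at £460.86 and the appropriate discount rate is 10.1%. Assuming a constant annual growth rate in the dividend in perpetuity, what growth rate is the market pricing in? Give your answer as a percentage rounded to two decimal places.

P = D₁/(r−g) ⇒ g = r − D₁/P = 0.101 − £8.30/£460.86 = 0.082990

8.30%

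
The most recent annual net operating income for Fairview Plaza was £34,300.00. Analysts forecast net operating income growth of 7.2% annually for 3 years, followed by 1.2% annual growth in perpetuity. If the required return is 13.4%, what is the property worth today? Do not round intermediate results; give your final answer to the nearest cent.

£332411.44

D_1 = 36769.60000
D_2 = 39417.01120
D_3 = 42255.03601
Terminal value at year 3: TV = D_3×(1+g_2)/(r−g_2) = 42762.09644/0.122 = 350508.98720
P_0 = D_1/(1+r)^1 + D_2/(1+r)^2 + D_3/(1+r)^3 + TV/(1+r)^3
    = 32424.69136 + 30651.91282 + 28976.05868 + 240358.78182 = 332411.44468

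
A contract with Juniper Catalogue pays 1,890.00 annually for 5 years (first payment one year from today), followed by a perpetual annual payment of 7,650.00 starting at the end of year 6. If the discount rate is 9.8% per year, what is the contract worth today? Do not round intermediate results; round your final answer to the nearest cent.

56114.27

PV of 5-year annuity: 1,890.00 × [1 − (1+0.098)^−5] / 0.098 = 7201.34390
Perpetuity value at year 5: 7,650.00 / 0.098 = 78061.22449
PV of perpetuity: 78061.22449 / (1+0.098)^5 = 48912.92775
Total PV = 7201.34390 + 48912.92775 = 56114.27165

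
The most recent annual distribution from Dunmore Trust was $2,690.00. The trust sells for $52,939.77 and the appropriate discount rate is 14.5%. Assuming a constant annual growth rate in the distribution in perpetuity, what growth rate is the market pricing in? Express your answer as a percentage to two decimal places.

P = D₀(1+g)/(r−g) ⇒ P(r−g) = D₀(1+g) ⇒ g(P+D₀) = P·r − D₀
g = (P·r − D₀)/(P + D₀) = ($52,939.77×0.145 − $2,690.00) / ($52,939.77 + $2,690.00) = 0.089633

8.96%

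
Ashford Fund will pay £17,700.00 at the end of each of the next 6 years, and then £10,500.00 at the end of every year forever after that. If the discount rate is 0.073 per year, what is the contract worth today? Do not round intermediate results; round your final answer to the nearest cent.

PV of 6-year annuity: £17,700.00 × [1 − (1+0.073)^−6] / 0.073 = 83592.02982
Perpetuity value at year 6: £10,500.00 / 0.073 = 143835.61644
PV of perpetuity: 143835.61644 / (1+0.073)^6 = 94247.12417
Total PV = 83592.02982 + 94247.12417 = 177839.15399

£177839.15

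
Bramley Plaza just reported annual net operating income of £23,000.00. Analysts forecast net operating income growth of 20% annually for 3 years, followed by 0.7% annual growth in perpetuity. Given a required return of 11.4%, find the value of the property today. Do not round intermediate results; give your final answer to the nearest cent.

D_1 = 27600.00000
D_2 = 33120.00000
D_3 = 39744.00000
Terminal value at year 3: TV = D_3×(1+g_2)/(r−g_2) = 40022.20800/0.107 = 374039.32710
P_0 = D_1/(1+r)^1 + D_2/(1+r)^2 + D_3/(1+r)^3 + TV/(1+r)^3
    = 24775.58348 + 26688.24074 + 28748.55375 + 270558.81898 = 350771.19696

£350771.20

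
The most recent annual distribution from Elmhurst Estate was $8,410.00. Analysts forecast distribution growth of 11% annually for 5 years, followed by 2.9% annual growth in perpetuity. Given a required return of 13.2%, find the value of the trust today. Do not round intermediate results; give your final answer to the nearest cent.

$115826.19

D_1 = 9335.10000
D_2 = 10361.96100
D_3 = 11501.77671
D_4 = 12766.97215
D_5 = 14171.33908
Terminal value at year 5: TV = D_5×(1+g_2)/(r−g_2) = 14582.30792/0.103 = 141575.80503
P_0 = D_1/(1+r)^1 + D_2/(1+r)^2 + D_3/(1+r)^3 + D_4/(1+r)^4 + D_5/(1+r)^5 + TV/(1+r)^5
    = 8246.55477 + 8086.28604 + 7929.13207 + 7775.03233 + 7623.92746 + 76165.25589 = 115826.18856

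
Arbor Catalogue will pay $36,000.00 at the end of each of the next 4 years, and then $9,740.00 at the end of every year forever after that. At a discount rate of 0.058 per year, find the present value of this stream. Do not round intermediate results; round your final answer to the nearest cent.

PV of 4-year annuity: $36,000.00 × [1 − (1+0.058)^−4] / 0.058 = 125317.22040
Perpetuity value at year 4: $9,740.00 / 0.058 = 167931.03448
PV of perpetuity: 167931.03448 / (1+0.058)^4 = 134025.76430
Total PV = 125317.22040 + 134025.76430 = 259342.98469

$259342.98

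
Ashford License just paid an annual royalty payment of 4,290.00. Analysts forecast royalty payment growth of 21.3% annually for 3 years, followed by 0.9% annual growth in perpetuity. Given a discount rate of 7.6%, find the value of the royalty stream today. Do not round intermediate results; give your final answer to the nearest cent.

108993.47

D_1 = 5203.77000
D_2 = 6312.17301
D_3 = 7656.66586
Terminal value at year 3: TV = D_3×(1+g_2)/(r−g_2) = 7725.57585/0.067 = 115307.10230
P_0 = D_1/(1+r)^1 + D_2/(1+r)^2 + D_3/(1+r)^3 + TV/(1+r)^3
    = 4836.21747 + 5451.98122 + 6146.14612 + 92559.12584 = 108993.47065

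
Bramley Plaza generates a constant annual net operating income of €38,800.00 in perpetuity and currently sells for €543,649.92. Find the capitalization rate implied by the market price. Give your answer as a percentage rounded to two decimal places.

7.14%

P = C/r ⇒ r = C/P = €38,800.00/€543,649.92 = 0.071369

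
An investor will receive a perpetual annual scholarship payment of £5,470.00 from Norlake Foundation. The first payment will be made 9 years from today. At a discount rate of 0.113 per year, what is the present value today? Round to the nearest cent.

£20556.42

Value at end of year 8: C / r = £5,470.00 / 0.113 = £48,407.0796
Discount to today: PV = £48,407.0796 / (1 + 0.113)^8 = £48,407.0796 / 2.354840 = £20,556.42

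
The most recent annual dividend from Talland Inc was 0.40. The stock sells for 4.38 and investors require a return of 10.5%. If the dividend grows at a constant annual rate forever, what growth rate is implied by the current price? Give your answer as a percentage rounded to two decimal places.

P = D₀(1+g)/(r−g) ⇒ P(r−g) = D₀(1+g) ⇒ g(P+D₀) = P·r − D₀
g = (P·r − D₀)/(P + D₀) = (4.38×0.105 − 0.40) / (4.38 + 0.40) = 0.012531

1.25%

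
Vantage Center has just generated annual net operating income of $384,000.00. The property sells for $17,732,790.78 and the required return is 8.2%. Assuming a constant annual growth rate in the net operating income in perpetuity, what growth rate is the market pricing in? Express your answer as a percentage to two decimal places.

P = D₀(1+g)/(r−g) ⇒ P(r−g) = D₀(1+g) ⇒ g(P+D₀) = P·r − D₀
g = (P·r − D₀)/(P + D₀) = ($17,732,790.78×0.082 − $384,000.00) / ($17,732,790.78 + $384,000.00) = 0.059066

5.91%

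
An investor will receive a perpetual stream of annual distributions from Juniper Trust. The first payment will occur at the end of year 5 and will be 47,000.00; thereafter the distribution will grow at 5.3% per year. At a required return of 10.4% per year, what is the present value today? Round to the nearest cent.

Value at end of year 4: C₁ / (r − g) = 47,000.00 / (0.104 − 0.053) = 921,568.6275
Discount to today: PV = 921,568.6275 / (1 + 0.104)^4 = 921,568.6275 / 1.485512 = 620,370.86

620370.86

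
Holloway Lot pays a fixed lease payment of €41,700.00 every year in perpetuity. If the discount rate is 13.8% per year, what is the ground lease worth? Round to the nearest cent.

€302173.91

Level perpetuity: PV = C / r = €41,700.00 / 0.138 = €302,173.91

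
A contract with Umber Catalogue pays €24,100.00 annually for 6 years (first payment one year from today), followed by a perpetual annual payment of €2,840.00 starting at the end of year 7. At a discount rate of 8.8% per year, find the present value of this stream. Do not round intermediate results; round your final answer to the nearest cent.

€128214.73

PV of 6-year annuity: €24,100.00 × [1 − (1+0.088)^−6] / 0.088 = 108758.34260
Perpetuity value at year 6: €2,840.00 / 0.088 = 32272.72727
PV of perpetuity: 32272.72727 / (1+0.088)^6 = 19456.39146
Total PV = 108758.34260 + 19456.39146 = 128214.73406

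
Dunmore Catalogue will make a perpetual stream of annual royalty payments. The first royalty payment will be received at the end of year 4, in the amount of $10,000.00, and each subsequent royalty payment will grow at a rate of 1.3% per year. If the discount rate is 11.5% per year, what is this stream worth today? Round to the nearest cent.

Value at end of year 3: C₁ / (r − g) = $10,000.00 / (0.115 − 0.013) = $98,039.2157
Discount to today: PV = $98,039.2157 / (1 + 0.115)^3 = $98,039.2157 / 1.386196 = $70,725.37

$70725.37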